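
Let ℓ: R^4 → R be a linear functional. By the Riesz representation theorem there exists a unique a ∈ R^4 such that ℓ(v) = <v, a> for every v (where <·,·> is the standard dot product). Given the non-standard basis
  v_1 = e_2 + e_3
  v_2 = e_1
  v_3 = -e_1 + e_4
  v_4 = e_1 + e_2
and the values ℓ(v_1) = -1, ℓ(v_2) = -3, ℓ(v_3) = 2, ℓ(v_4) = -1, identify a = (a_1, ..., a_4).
a = (-3, 2, -3, -1)

Write a = (a_1, ..., a_4) in the standard basis. For each basis vector v_i, ℓ(v_i) = <v_i, a> is a linear equation in the a_j's. Collect the n equations into a matrix system V a = ℓ, where row i of V is v_i (expressed in the standard basis). Since V is invertible (lower-triangular with 1s on the diagonal, up to permutation), solve by back-substitution:
  V =
[[0, 1, 1, 0],
 [1, 0, 0, 0],
 [-1, 0, 0, 1],
 [1, 1, 0, 0]]
  V a = (-1, -3, 2, -1)
Solving gives a = (-3, 2, -3, -1).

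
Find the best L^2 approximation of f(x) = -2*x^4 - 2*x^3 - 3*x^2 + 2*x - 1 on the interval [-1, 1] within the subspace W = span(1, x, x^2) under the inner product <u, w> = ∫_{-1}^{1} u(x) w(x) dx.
g(x) = -33*x^2/7 + 4*x/5 - 29/35

The best approximation g ∈ W is the orthogonal projection of f onto W. Writing g = a_0 + a_1 x + a_2 x^2, the coefficients solve the normal equations G · a = b where
  G_{ij} = <φ_i, φ_j> and b_i = <f, φ_i>, with φ_0 = 1, φ_1 = x, φ_2 = x^2.
G =
  [2, 0, 2/3]
  [0, 2/3, 0]
  [2/3, 0, 2/5],
b = (-24/5, 8/15, -256/105).
Solving gives a_0 = -29/35, a_1 = 4/5, a_2 = -33/7, so
  g(x) = -33*x^2/7 + 4*x/5 - 29/35.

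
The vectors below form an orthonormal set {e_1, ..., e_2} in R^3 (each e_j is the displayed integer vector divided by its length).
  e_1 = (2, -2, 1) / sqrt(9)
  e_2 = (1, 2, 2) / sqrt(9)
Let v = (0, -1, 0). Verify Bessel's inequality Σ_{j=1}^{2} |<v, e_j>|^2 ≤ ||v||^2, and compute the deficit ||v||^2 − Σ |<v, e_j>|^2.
Σ |<v, e_j>|^2 = 8/9; ||v||^2 = 1; deficit = 1/9

Write each e_j = u_j / sqrt(<u_j, u_j>) where u_j is the displayed integer vector. Then <v, e_j> = <v, u_j> / sqrt(<u_j, u_j>), so |<v, e_j>|^2 = <v, u_j>^2 / <u_j, u_j>.
Coefficients: <v, e_1> = 2/sqrt(9), <v, e_2> = -2/sqrt(9).
Square and sum: Σ |<v, e_j>|^2 = 8/9.
Compute ||v||^2 = v·v = 1.
Deficit = 1 − 8/9 = 1/9 ≥ 0, confirming Bessel's inequality. (The deficit equals ||v − Σ <v,e_j> e_j||^2, the squared distance from v to span{e_j}.)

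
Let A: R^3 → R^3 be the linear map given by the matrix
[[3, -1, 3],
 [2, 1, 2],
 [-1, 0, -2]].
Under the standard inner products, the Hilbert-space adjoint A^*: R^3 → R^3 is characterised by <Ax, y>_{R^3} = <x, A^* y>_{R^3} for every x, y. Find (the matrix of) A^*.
A^* = A^T =
[[3, 2, -1],
 [-1, 1, 0],
 [3, 2, -2]]

For real matrices with standard dot products, the defining identity <Ax, y> = <x, A^* y> gives (Ax)^T y = x^T (A^*) y, i.e. x^T A^T y = x^T (A^*) y. Since this holds for all x, y, we must have A^* = A^T. Therefore
A^* =
[[3, 2, -1],
 [-1, 1, 0],
 [3, 2, -2]].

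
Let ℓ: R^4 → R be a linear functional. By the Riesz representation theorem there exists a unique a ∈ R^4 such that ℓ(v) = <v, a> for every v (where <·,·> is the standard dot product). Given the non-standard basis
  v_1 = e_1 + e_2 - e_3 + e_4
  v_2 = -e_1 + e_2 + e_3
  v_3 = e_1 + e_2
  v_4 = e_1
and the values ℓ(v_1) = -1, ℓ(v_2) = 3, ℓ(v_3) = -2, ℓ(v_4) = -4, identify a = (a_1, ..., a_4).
a = (-4, 2, -3, -2)

Write a = (a_1, ..., a_4) in the standard basis. For each basis vector v_i, ℓ(v_i) = <v_i, a> is a linear equation in the a_j's. Collect the n equations into a matrix system V a = ℓ, where row i of V is v_i (expressed in the standard basis). Since V is invertible (lower-triangular with 1s on the diagonal, up to permutation), solve by back-substitution:
  V =
[[1, 1, -1, 1],
 [-1, 1, 1, 0],
 [1, 1, 0, 0],
 [1, 0, 0, 0]]
  V a = (-1, 3, -2, -4)
Solving gives a = (-4, 2, -3, -2).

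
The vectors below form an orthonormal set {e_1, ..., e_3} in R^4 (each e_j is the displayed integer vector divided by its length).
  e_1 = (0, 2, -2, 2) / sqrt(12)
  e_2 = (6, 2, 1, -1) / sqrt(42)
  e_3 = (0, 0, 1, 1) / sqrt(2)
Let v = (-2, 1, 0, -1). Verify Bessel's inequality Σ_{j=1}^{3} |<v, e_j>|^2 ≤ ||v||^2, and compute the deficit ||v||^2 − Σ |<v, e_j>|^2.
Σ |<v, e_j>|^2 = 17/7; ||v||^2 = 6; deficit = 25/7

Write each e_j = u_j / sqrt(<u_j, u_j>) where u_j is the displayed integer vector. Then <v, e_j> = <v, u_j> / sqrt(<u_j, u_j>), so |<v, e_j>|^2 = <v, u_j>^2 / <u_j, u_j>.
Coefficients: <v, e_1> = 0/sqrt(12), <v, e_2> = -9/sqrt(42), <v, e_3> = -1/sqrt(2).
Square and sum: Σ |<v, e_j>|^2 = 17/7.
Compute ||v||^2 = v·v = 6.
Deficit = 6 − 17/7 = 25/7 ≥ 0, confirming Bessel's inequality. (The deficit equals ||v − Σ <v,e_j> e_j||^2, the squared distance from v to span{e_j}.)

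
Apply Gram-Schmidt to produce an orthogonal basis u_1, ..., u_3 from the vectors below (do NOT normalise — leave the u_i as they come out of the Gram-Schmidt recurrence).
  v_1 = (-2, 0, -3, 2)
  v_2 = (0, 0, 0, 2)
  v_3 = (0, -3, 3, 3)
Orthogonal basis:
  u_1 = (-2, 0, -3, 2)
  u_2 = (8/17, 0, 12/17, 26/17)
  u_3 = (-18/13, -3, 12/13, 0)

Apply the Gram-Schmidt recurrence
  u_1 = v_1
  u_i = v_i − Σ_{j<i} ((v_i · u_j) / (u_j · u_j)) · u_j.

Step by step this gives:
  u_1 = (-2, 0, -3, 2)
  u_2 = (8/17, 0, 12/17, 26/17)
  u_3 = (-18/13, -3, 12/13, 0)

Orthogonality check:
  u_2 · u_1 = 0 (should be 0)
  u_3 · u_1 = 0 (should be 0)
  u_3 · u_2 = 0 (should be 0)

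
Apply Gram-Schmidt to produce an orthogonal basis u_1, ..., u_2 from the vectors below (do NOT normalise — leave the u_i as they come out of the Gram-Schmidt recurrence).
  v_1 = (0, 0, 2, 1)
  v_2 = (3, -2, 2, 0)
Orthogonal basis:
  u_1 = (0, 0, 2, 1)
  u_2 = (3, -2, 2/5, -4/5)

Apply the Gram-Schmidt recurrence
  u_1 = v_1
  u_i = v_i − Σ_{j<i} ((v_i · u_j) / (u_j · u_j)) · u_j.

Step by step this gives:
  u_1 = (0, 0, 2, 1)
  u_2 = (3, -2, 2/5, -4/5)

Orthogonality check:
  u_2 · u_1 = 0 (should be 0)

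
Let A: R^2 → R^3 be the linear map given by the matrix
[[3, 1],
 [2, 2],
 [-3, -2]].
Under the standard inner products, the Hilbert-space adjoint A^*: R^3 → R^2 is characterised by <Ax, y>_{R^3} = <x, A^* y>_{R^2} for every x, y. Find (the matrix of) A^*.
A^* = A^T =
[[3, 2, -3],
 [1, 2, -2]]

For real matrices with standard dot products, the defining identity <Ax, y> = <x, A^* y> gives (Ax)^T y = x^T (A^*) y, i.e. x^T A^T y = x^T (A^*) y. Since this holds for all x, y, we must have A^* = A^T. Therefore
A^* =
[[3, 2, -3],
 [1, 2, -2]].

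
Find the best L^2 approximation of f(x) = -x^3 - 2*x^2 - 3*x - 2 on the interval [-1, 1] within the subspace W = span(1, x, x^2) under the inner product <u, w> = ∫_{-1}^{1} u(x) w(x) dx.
g(x) = -2*x^2 - 18*x/5 - 2

The best approximation g ∈ W is the orthogonal projection of f onto W. Writing g = a_0 + a_1 x + a_2 x^2, the coefficients solve the normal equations G · a = b where
  G_{ij} = <φ_i, φ_j> and b_i = <f, φ_i>, with φ_0 = 1, φ_1 = x, φ_2 = x^2.
G =
  [2, 0, 2/3]
  [0, 2/3, 0]
  [2/3, 0, 2/5],
b = (-16/3, -12/5, -32/15).
Solving gives a_0 = -2, a_1 = -18/5, a_2 = -2, so
  g(x) = -2*x^2 - 18*x/5 - 2.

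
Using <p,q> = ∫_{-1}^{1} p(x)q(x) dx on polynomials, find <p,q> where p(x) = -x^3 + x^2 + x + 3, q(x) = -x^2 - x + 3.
<p,q> = 52/3

Expand the product: p(x)·q(x) = x^5 - 5*x^3 - x^2 + 9.
∫_{-1}^{1} of each monomial x^k gives [2/(k+1) if k even, 0 if k odd]. Integrating term-by-term (or equivalently evaluating the antiderivative F(x) = x^6/6 - 5*x^4/4 - x^3/3 + 9*x at the endpoints):
  F(1) − F(−1) = 91/12 − (-39/4) = 52/3.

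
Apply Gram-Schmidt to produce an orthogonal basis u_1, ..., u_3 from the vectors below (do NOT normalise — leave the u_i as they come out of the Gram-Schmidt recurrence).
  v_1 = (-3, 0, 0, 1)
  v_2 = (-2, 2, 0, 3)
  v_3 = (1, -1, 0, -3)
Orthogonal basis:
  u_1 = (-3, 0, 0, 1)
  u_2 = (7/10, 2, 0, 21/10)
  u_3 = (-18/89, 63/89, 0, -54/89)

Apply the Gram-Schmidt recurrence
  u_1 = v_1
  u_i = v_i − Σ_{j<i} ((v_i · u_j) / (u_j · u_j)) · u_j.

Step by step this gives:
  u_1 = (-3, 0, 0, 1)
  u_2 = (7/10, 2, 0, 21/10)
  u_3 = (-18/89, 63/89, 0, -54/89)

Orthogonality check:
  u_2 · u_1 = 0 (should be 0)
  u_3 · u_1 = 0 (should be 0)
  u_3 · u_2 = 0 (should be 0)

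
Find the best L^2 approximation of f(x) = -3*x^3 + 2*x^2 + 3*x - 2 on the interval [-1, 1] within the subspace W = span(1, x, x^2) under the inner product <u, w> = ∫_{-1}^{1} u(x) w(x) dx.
g(x) = 2*x^2 + 6*x/5 - 2

The best approximation g ∈ W is the orthogonal projection of f onto W. Writing g = a_0 + a_1 x + a_2 x^2, the coefficients solve the normal equations G · a = b where
  G_{ij} = <φ_i, φ_j> and b_i = <f, φ_i>, with φ_0 = 1, φ_1 = x, φ_2 = x^2.
G =
  [2, 0, 2/3]
  [0, 2/3, 0]
  [2/3, 0, 2/5],
b = (-8/3, 4/5, -8/15).
Solving gives a_0 = -2, a_1 = 6/5, a_2 = 2, so
  g(x) = 2*x^2 + 6*x/5 - 2.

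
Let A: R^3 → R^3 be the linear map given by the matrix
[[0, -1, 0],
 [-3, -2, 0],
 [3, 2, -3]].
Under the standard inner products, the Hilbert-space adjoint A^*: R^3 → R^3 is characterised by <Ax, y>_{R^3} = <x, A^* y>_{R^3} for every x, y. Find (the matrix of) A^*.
A^* = A^T =
[[0, -3, 3],
 [-1, -2, 2],
 [0, 0, -3]]

For real matrices with standard dot products, the defining identity <Ax, y> = <x, A^* y> gives (Ax)^T y = x^T (A^*) y, i.e. x^T A^T y = x^T (A^*) y. Since this holds for all x, y, we must have A^* = A^T. Therefore
A^* =
[[0, -3, 3],
 [-1, -2, 2],
 [0, 0, -3]].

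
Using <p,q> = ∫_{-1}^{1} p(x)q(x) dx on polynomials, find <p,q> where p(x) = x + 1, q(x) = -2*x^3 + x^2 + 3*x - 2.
<p,q> = -32/15

Expand the product: p(x)·q(x) = -2*x^4 - x^3 + 4*x^2 + x - 2.
∫_{-1}^{1} of each monomial x^k gives [2/(k+1) if k even, 0 if k odd]. Integrating term-by-term (or equivalently evaluating the antiderivative F(x) = -2*x^5/5 - x^4/4 + 4*x^3/3 + x^2/2 - 2*x at the endpoints):
  F(1) − F(−1) = -49/60 − (79/60) = -32/15.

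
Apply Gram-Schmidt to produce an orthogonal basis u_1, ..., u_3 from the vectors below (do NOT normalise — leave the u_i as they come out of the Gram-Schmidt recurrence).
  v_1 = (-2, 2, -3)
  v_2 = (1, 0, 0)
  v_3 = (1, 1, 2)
Orthogonal basis:
  u_1 = (-2, 2, -3)
  u_2 = (13/17, 4/17, -6/17)
  u_3 = (0, 21/13, 14/13)

Apply the Gram-Schmidt recurrence
  u_1 = v_1
  u_i = v_i − Σ_{j<i} ((v_i · u_j) / (u_j · u_j)) · u_j.

Step by step this gives:
  u_1 = (-2, 2, -3)
  u_2 = (13/17, 4/17, -6/17)
  u_3 = (0, 21/13, 14/13)

Orthogonality check:
  u_2 · u_1 = 0 (should be 0)
  u_3 · u_1 = 0 (should be 0)
  u_3 · u_2 = 0 (should be 0)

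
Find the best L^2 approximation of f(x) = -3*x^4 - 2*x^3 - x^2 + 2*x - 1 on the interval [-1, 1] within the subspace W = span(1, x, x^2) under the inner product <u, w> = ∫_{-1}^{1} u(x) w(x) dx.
g(x) = -25*x^2/7 + 4*x/5 - 26/35

The best approximation g ∈ W is the orthogonal projection of f onto W. Writing g = a_0 + a_1 x + a_2 x^2, the coefficients solve the normal equations G · a = b where
  G_{ij} = <φ_i, φ_j> and b_i = <f, φ_i>, with φ_0 = 1, φ_1 = x, φ_2 = x^2.
G =
  [2, 0, 2/3]
  [0, 2/3, 0]
  [2/3, 0, 2/5],
b = (-58/15, 8/15, -202/105).
Solving gives a_0 = -26/35, a_1 = 4/5, a_2 = -25/7, so
  g(x) = -25*x^2/7 + 4*x/5 - 26/35.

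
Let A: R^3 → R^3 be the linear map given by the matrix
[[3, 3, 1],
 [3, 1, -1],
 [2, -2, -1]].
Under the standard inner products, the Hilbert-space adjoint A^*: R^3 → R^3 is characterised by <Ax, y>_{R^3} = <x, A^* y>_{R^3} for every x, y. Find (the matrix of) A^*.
A^* = A^T =
[[3, 3, 2],
 [3, 1, -2],
 [1, -1, -1]]

For real matrices with standard dot products, the defining identity <Ax, y> = <x, A^* y> gives (Ax)^T y = x^T (A^*) y, i.e. x^T A^T y = x^T (A^*) y. Since this holds for all x, y, we must have A^* = A^T. Therefore
A^* =
[[3, 3, 2],
 [3, 1, -2],
 [1, -1, -1]].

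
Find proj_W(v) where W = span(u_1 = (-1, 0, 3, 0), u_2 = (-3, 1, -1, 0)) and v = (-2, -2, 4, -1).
proj_W(v) = (-7/5, 0, 21/5, 0)

Set up U = [u_1 | ... | u_2] ∈ R^(4×2). The projector onto W = col(U) is P = U (U^T U)^(-1) U^T.
Compute U^T U =
  [10, 0]
  [0, 11],
and U^T v = (14, 0).
Solve U^T U · c = U^T v for the coefficients: c = (7/5, 0). The projection is proj_W(v) = U c.
Check: (v - proj_W(v)) · u_1 = 0  (should be 0).
Check: (v - proj_W(v)) · u_2 = 0  (should be 0).
Result: proj_W(v) = (-7/5, 0, 21/5, 0).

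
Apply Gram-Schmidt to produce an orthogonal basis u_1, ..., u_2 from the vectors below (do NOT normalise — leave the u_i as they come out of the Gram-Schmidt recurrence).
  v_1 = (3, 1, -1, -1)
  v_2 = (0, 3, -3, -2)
Orthogonal basis:
  u_1 = (3, 1, -1, -1)
  u_2 = (-2, 7/3, -7/3, -4/3)

Apply the Gram-Schmidt recurrence
  u_1 = v_1
  u_i = v_i − Σ_{j<i} ((v_i · u_j) / (u_j · u_j)) · u_j.

Step by step this gives:
  u_1 = (3, 1, -1, -1)
  u_2 = (-2, 7/3, -7/3, -4/3)

Orthogonality check:
  u_2 · u_1 = 0 (should be 0)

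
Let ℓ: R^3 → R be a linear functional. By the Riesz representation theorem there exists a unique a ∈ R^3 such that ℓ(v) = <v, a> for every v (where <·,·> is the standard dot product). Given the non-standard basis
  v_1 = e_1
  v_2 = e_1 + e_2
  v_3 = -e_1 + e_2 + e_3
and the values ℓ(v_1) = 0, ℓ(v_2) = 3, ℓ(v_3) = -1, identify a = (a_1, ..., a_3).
a = (0, 3, -4)

Write a = (a_1, ..., a_3) in the standard basis. For each basis vector v_i, ℓ(v_i) = <v_i, a> is a linear equation in the a_j's. Collect the n equations into a matrix system V a = ℓ, where row i of V is v_i (expressed in the standard basis). Since V is invertible (lower-triangular with 1s on the diagonal, up to permutation), solve by back-substitution:
  V =
[[1, 0, 0],
 [1, 1, 0],
 [-1, 1, 1]]
  V a = (0, 3, -1)
Solving gives a = (0, 3, -4).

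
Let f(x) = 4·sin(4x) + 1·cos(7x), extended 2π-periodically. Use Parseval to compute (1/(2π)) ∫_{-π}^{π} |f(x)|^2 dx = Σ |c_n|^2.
Σ |c_n|^2 = 17/2

Expand |f|^2 and use orthogonality of {sin(nx), cos(mx)} on [-π, π]:
  ∫_{-π}^{π} sin(nx)^2 dx = π, ∫ cos(mx)^2 dx = π, and cross terms integrate to 0.
So ∫_{-π}^{π} f(x)^2 dx = 4^2 · π + 1^2 · π = (16 + 1)π.
Divide by 2π: (16 + 1)/2 = 17/2.
By Parseval, this equals Σ |c_n|^2.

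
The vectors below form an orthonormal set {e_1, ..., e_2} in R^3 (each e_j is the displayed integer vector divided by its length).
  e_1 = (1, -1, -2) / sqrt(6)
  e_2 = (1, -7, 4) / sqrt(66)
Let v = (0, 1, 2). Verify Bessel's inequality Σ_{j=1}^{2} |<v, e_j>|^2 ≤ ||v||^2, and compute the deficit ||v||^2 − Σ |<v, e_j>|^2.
Σ |<v, e_j>|^2 = 46/11; ||v||^2 = 5; deficit = 9/11

Write each e_j = u_j / sqrt(<u_j, u_j>) where u_j is the displayed integer vector. Then <v, e_j> = <v, u_j> / sqrt(<u_j, u_j>), so |<v, e_j>|^2 = <v, u_j>^2 / <u_j, u_j>.
Coefficients: <v, e_1> = -5/sqrt(6), <v, e_2> = 1/sqrt(66).
Square and sum: Σ |<v, e_j>|^2 = 46/11.
Compute ||v||^2 = v·v = 5.
Deficit = 5 − 46/11 = 9/11 ≥ 0, confirming Bessel's inequality. (The deficit equals ||v − Σ <v,e_j> e_j||^2, the squared distance from v to span{e_j}.)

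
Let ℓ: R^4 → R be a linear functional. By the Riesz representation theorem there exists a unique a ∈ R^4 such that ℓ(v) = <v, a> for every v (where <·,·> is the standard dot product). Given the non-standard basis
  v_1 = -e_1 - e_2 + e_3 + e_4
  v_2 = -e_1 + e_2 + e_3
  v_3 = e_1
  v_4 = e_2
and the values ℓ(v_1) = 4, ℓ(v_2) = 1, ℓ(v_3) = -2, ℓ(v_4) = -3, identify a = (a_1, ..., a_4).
a = (-2, -3, 2, -3)

Write a = (a_1, ..., a_4) in the standard basis. For each basis vector v_i, ℓ(v_i) = <v_i, a> is a linear equation in the a_j's. Collect the n equations into a matrix system V a = ℓ, where row i of V is v_i (expressed in the standard basis). Since V is invertible (lower-triangular with 1s on the diagonal, up to permutation), solve by back-substitution:
  V =
[[-1, -1, 1, 1],
 [-1, 1, 1, 0],
 [1, 0, 0, 0],
 [0, 1, 0, 0]]
  V a = (4, 1, -2, -3)
Solving gives a = (-2, -3, 2, -3).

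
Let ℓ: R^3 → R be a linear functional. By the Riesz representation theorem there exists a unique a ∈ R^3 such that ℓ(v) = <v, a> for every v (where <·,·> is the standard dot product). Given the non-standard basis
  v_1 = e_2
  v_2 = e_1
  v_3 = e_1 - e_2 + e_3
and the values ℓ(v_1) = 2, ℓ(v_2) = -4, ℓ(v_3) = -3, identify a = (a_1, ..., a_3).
a = (-4, 2, 3)

Write a = (a_1, ..., a_3) in the standard basis. For each basis vector v_i, ℓ(v_i) = <v_i, a> is a linear equation in the a_j's. Collect the n equations into a matrix system V a = ℓ, where row i of V is v_i (expressed in the standard basis). Since V is invertible (lower-triangular with 1s on the diagonal, up to permutation), solve by back-substitution:
  V =
[[0, 1, 0],
 [1, 0, 0],
 [1, -1, 1]]
  V a = (2, -4, -3)
Solving gives a = (-4, 2, 3).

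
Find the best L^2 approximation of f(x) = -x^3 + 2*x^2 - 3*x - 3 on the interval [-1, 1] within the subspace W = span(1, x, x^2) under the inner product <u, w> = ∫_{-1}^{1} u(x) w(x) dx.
g(x) = 2*x^2 - 18*x/5 - 3

The best approximation g ∈ W is the orthogonal projection of f onto W. Writing g = a_0 + a_1 x + a_2 x^2, the coefficients solve the normal equations G · a = b where
  G_{ij} = <φ_i, φ_j> and b_i = <f, φ_i>, with φ_0 = 1, φ_1 = x, φ_2 = x^2.
G =
  [2, 0, 2/3]
  [0, 2/3, 0]
  [2/3, 0, 2/5],
b = (-14/3, -12/5, -6/5).
Solving gives a_0 = -3, a_1 = -18/5, a_2 = 2, so
  g(x) = 2*x^2 - 18*x/5 - 3.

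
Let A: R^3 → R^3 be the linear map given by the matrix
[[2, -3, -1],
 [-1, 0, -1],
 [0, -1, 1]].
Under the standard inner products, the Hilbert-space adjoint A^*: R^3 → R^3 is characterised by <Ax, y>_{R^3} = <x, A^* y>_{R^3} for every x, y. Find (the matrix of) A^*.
A^* = A^T =
[[2, -1, 0],
 [-3, 0, -1],
 [-1, -1, 1]]

For real matrices with standard dot products, the defining identity <Ax, y> = <x, A^* y> gives (Ax)^T y = x^T (A^*) y, i.e. x^T A^T y = x^T (A^*) y. Since this holds for all x, y, we must have A^* = A^T. Therefore
A^* =
[[2, -1, 0],
 [-3, 0, -1],
 [-1, -1, 1]].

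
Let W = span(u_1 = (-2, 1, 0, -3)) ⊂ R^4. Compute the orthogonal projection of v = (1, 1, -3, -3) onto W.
proj_W(v) = (-8/7, 4/7, 0, -12/7)

Set up U = [u_1 | ... | u_1] ∈ R^(4×1). The projector onto W = col(U) is P = U (U^T U)^(-1) U^T.
Compute U^T U =
  [14],
and U^T v = (8).
Solve U^T U · c = U^T v for the coefficients: c = (4/7). The projection is proj_W(v) = U c.
Check: (v - proj_W(v)) · u_1 = 0  (should be 0).
Result: proj_W(v) = (-8/7, 4/7, 0, -12/7).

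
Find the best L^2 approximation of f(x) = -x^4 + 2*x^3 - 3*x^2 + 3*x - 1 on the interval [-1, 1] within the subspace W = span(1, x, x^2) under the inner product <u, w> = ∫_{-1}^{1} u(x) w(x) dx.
g(x) = -27*x^2/7 + 21*x/5 - 32/35

The best approximation g ∈ W is the orthogonal projection of f onto W. Writing g = a_0 + a_1 x + a_2 x^2, the coefficients solve the normal equations G · a = b where
  G_{ij} = <φ_i, φ_j> and b_i = <f, φ_i>, with φ_0 = 1, φ_1 = x, φ_2 = x^2.
G =
  [2, 0, 2/3]
  [0, 2/3, 0]
  [2/3, 0, 2/5],
b = (-22/5, 14/5, -226/105).
Solving gives a_0 = -32/35, a_1 = 21/5, a_2 = -27/7, so
  g(x) = -27*x^2/7 + 21*x/5 - 32/35.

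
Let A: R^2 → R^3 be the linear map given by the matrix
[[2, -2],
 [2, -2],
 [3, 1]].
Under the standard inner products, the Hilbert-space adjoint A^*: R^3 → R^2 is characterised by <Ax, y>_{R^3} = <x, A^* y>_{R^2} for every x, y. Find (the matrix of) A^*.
A^* = A^T =
[[2, 2, 3],
 [-2, -2, 1]]

For real matrices with standard dot products, the defining identity <Ax, y> = <x, A^* y> gives (Ax)^T y = x^T (A^*) y, i.e. x^T A^T y = x^T (A^*) y. Since this holds for all x, y, we must have A^* = A^T. Therefore
A^* =
[[2, 2, 3],
 [-2, -2, 1]].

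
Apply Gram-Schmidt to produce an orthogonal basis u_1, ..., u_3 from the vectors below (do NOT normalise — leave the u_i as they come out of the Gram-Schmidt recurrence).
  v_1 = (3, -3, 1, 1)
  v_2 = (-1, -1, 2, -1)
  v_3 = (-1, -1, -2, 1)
Orthogonal basis:
  u_1 = (3, -3, 1, 1)
  u_2 = (-23/20, -17/20, 39/20, -21/20)
  u_3 = (-186/139, -210/139, -156/139, 84/139)

Apply the Gram-Schmidt recurrence
  u_1 = v_1
  u_i = v_i − Σ_{j<i} ((v_i · u_j) / (u_j · u_j)) · u_j.

Step by step this gives:
  u_1 = (3, -3, 1, 1)
  u_2 = (-23/20, -17/20, 39/20, -21/20)
  u_3 = (-186/139, -210/139, -156/139, 84/139)

Orthogonality check:
  u_2 · u_1 = 0 (should be 0)
  u_3 · u_1 = 0 (should be 0)
  u_3 · u_2 = 0 (should be 0)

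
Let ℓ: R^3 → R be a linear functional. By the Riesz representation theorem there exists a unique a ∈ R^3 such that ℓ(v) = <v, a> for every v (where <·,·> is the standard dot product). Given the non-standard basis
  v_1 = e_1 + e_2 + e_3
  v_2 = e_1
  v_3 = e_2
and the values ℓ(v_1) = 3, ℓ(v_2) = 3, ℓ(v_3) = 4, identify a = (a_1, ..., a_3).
a = (3, 4, -4)

Write a = (a_1, ..., a_3) in the standard basis. For each basis vector v_i, ℓ(v_i) = <v_i, a> is a linear equation in the a_j's. Collect the n equations into a matrix system V a = ℓ, where row i of V is v_i (expressed in the standard basis). Since V is invertible (lower-triangular with 1s on the diagonal, up to permutation), solve by back-substitution:
  V =
[[1, 1, 1],
 [1, 0, 0],
 [0, 1, 0]]
  V a = (3, 3, 4)
Solving gives a = (3, 4, -4).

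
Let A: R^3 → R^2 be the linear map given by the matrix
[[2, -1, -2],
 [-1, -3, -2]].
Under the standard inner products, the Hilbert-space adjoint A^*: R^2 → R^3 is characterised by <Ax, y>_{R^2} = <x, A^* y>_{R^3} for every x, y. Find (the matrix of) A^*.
A^* = A^T =
[[2, -1],
 [-1, -3],
 [-2, -2]]

For real matrices with standard dot products, the defining identity <Ax, y> = <x, A^* y> gives (Ax)^T y = x^T (A^*) y, i.e. x^T A^T y = x^T (A^*) y. Since this holds for all x, y, we must have A^* = A^T. Therefore
A^* =
[[2, -1],
 [-1, -3],
 [-2, -2]].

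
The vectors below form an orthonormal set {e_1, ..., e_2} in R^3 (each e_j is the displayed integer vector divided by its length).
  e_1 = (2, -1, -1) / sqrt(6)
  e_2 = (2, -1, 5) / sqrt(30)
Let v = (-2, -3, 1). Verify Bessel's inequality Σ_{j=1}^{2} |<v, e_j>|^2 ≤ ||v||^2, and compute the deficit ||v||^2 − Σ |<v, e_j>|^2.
Σ |<v, e_j>|^2 = 6/5; ||v||^2 = 14; deficit = 64/5

Write each e_j = u_j / sqrt(<u_j, u_j>) where u_j is the displayed integer vector. Then <v, e_j> = <v, u_j> / sqrt(<u_j, u_j>), so |<v, e_j>|^2 = <v, u_j>^2 / <u_j, u_j>.
Coefficients: <v, e_1> = -2/sqrt(6), <v, e_2> = 4/sqrt(30).
Square and sum: Σ |<v, e_j>|^2 = 6/5.
Compute ||v||^2 = v·v = 14.
Deficit = 14 − 6/5 = 64/5 ≥ 0, confirming Bessel's inequality. (The deficit equals ||v − Σ <v,e_j> e_j||^2, the squared distance from v to span{e_j}.)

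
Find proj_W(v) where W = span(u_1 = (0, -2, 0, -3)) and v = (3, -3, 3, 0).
proj_W(v) = (0, -12/13, 0, -18/13)

Set up U = [u_1 | ... | u_1] ∈ R^(4×1). The projector onto W = col(U) is P = U (U^T U)^(-1) U^T.
Compute U^T U =
  [13],
and U^T v = (6).
Solve U^T U · c = U^T v for the coefficients: c = (6/13). The projection is proj_W(v) = U c.
Check: (v - proj_W(v)) · u_1 = 0  (should be 0).
Result: proj_W(v) = (0, -12/13, 0, -18/13).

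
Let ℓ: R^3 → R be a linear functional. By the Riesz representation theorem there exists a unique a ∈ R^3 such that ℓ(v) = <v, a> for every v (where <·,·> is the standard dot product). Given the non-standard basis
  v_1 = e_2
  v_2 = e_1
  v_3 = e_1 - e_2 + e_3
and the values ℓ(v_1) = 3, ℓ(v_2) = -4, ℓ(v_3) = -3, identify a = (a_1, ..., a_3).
a = (-4, 3, 4)

Write a = (a_1, ..., a_3) in the standard basis. For each basis vector v_i, ℓ(v_i) = <v_i, a> is a linear equation in the a_j's. Collect the n equations into a matrix system V a = ℓ, where row i of V is v_i (expressed in the standard basis). Since V is invertible (lower-triangular with 1s on the diagonal, up to permutation), solve by back-substitution:
  V =
[[0, 1, 0],
 [1, 0, 0],
 [1, -1, 1]]
  V a = (3, -4, -3)
Solving gives a = (-4, 3, 4).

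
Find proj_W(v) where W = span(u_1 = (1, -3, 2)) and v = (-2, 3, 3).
proj_W(v) = (-5/14, 15/14, -5/7)

Set up U = [u_1 | ... | u_1] ∈ R^(3×1). The projector onto W = col(U) is P = U (U^T U)^(-1) U^T.
Compute U^T U =
  [14],
and U^T v = (-5).
Solve U^T U · c = U^T v for the coefficients: c = (-5/14). The projection is proj_W(v) = U c.
Check: (v - proj_W(v)) · u_1 = 0  (should be 0).
Result: proj_W(v) = (-5/14, 15/14, -5/7).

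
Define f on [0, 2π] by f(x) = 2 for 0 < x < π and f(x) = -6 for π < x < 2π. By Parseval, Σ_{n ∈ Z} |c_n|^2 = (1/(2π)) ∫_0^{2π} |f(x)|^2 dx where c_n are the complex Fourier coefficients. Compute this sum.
Σ |c_n|^2 = 20

Parseval equates the L^2 energy of f (normalised by 1/(2π)) with the ℓ^2 sum of its Fourier coefficients: (1/(2π)) ∫_0^{2π} |f|^2 = Σ |c_n|^2.
Compute the left side: (1/(2π)) [∫_0^π 2^2 dx + ∫_π^{2π} (-6)^2 dx] = (1/(2π)) · (4π + 36π) = (4 + 36)/2 = 20.
So Σ_{n ∈ Z} |c_n|^2 = 20.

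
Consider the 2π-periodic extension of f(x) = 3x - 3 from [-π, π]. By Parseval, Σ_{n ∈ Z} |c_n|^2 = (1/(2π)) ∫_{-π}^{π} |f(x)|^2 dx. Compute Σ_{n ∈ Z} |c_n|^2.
Σ |c_n|^2 = 3π^2 + 9

Expand and integrate term by term over [-π, π]:
  ∫ (3x)^2 dx = 9·(2π^3/3); ∫ 2·3·(-3)·x dx = 0 (odd integrand); ∫ (-3)^2 dx = 9·2π.
So (1/(2π)) ∫_{-π}^{π} (3x - 3)^2 dx = 9π^2/3 + 9 = 3π^2 + 9.
Parseval ⇒ Σ |c_n|^2 = 3π^2 + 9.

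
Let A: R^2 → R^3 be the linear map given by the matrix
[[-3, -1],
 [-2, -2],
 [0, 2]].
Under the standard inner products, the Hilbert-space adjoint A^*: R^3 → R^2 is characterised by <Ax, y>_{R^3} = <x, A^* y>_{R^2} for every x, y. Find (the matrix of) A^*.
A^* = A^T =
[[-3, -2, 0],
 [-1, -2, 2]]

For real matrices with standard dot products, the defining identity <Ax, y> = <x, A^* y> gives (Ax)^T y = x^T (A^*) y, i.e. x^T A^T y = x^T (A^*) y. Since this holds for all x, y, we must have A^* = A^T. Therefore
A^* =
[[-3, -2, 0],
 [-1, -2, 2]].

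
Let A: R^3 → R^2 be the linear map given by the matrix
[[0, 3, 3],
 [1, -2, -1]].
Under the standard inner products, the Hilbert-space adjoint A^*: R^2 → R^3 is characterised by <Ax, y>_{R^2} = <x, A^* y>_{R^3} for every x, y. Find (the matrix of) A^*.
A^* = A^T =
[[0, 1],
 [3, -2],
 [3, -1]]

For real matrices with standard dot products, the defining identity <Ax, y> = <x, A^* y> gives (Ax)^T y = x^T (A^*) y, i.e. x^T A^T y = x^T (A^*) y. Since this holds for all x, y, we must have A^* = A^T. Therefore
A^* =
[[0, 1],
 [3, -2],
 [3, -1]].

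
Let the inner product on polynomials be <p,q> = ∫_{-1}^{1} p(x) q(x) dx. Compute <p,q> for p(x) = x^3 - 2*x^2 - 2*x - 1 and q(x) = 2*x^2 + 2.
<p,q> = -48/5

Expand the product: p(x)·q(x) = 2*x^5 - 4*x^4 - 2*x^3 - 6*x^2 - 4*x - 2.
∫_{-1}^{1} of each monomial x^k gives [2/(k+1) if k even, 0 if k odd]. Integrating term-by-term (or equivalently evaluating the antiderivative F(x) = x^6/3 - 4*x^5/5 - x^4/2 - 2*x^3 - 2*x^2 - 2*x at the endpoints):
  F(1) − F(−1) = -209/30 − (79/30) = -48/5.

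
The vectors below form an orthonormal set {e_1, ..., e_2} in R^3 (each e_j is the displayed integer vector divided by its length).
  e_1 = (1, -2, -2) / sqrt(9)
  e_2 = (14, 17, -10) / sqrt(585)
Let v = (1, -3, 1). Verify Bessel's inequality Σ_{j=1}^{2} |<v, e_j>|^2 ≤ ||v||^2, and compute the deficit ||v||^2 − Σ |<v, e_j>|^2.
Σ |<v, e_j>|^2 = 426/65; ||v||^2 = 11; deficit = 289/65

Write each e_j = u_j / sqrt(<u_j, u_j>) where u_j is the displayed integer vector. Then <v, e_j> = <v, u_j> / sqrt(<u_j, u_j>), so |<v, e_j>|^2 = <v, u_j>^2 / <u_j, u_j>.
Coefficients: <v, e_1> = 5/sqrt(9), <v, e_2> = -47/sqrt(585).
Square and sum: Σ |<v, e_j>|^2 = 426/65.
Compute ||v||^2 = v·v = 11.
Deficit = 11 − 426/65 = 289/65 ≥ 0, confirming Bessel's inequality. (The deficit equals ||v − Σ <v,e_j> e_j||^2, the squared distance from v to span{e_j}.)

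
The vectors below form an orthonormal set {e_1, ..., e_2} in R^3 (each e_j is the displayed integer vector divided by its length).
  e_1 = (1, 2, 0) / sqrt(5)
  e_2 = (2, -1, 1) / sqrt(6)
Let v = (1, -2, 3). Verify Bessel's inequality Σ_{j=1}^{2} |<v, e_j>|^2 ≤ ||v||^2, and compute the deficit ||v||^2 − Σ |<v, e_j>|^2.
Σ |<v, e_j>|^2 = 299/30; ||v||^2 = 14; deficit = 121/30

Write each e_j = u_j / sqrt(<u_j, u_j>) where u_j is the displayed integer vector. Then <v, e_j> = <v, u_j> / sqrt(<u_j, u_j>), so |<v, e_j>|^2 = <v, u_j>^2 / <u_j, u_j>.
Coefficients: <v, e_1> = -3/sqrt(5), <v, e_2> = 7/sqrt(6).
Square and sum: Σ |<v, e_j>|^2 = 299/30.
Compute ||v||^2 = v·v = 14.
Deficit = 14 − 299/30 = 121/30 ≥ 0, confirming Bessel's inequality. (The deficit equals ||v − Σ <v,e_j> e_j||^2, the squared distance from v to span{e_j}.)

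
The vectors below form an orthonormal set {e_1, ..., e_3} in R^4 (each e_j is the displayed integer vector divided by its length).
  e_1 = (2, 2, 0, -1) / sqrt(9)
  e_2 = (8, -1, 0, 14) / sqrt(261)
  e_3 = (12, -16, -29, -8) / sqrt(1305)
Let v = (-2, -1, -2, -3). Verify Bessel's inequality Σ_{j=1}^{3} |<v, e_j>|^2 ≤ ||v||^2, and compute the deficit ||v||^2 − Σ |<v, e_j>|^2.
Σ |<v, e_j>|^2 = 794/45; ||v||^2 = 18; deficit = 16/45

Write each e_j = u_j / sqrt(<u_j, u_j>) where u_j is the displayed integer vector. Then <v, e_j> = <v, u_j> / sqrt(<u_j, u_j>), so |<v, e_j>|^2 = <v, u_j>^2 / <u_j, u_j>.
Coefficients: <v, e_1> = -3/sqrt(9), <v, e_2> = -57/sqrt(261), <v, e_3> = 74/sqrt(1305).
Square and sum: Σ |<v, e_j>|^2 = 794/45.
Compute ||v||^2 = v·v = 18.
Deficit = 18 − 794/45 = 16/45 ≥ 0, confirming Bessel's inequality. (The deficit equals ||v − Σ <v,e_j> e_j||^2, the squared distance from v to span{e_j}.)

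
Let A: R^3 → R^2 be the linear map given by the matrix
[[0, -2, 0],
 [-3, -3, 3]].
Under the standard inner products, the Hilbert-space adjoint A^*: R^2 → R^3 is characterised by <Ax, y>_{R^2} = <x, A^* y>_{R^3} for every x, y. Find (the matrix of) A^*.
A^* = A^T =
[[0, -3],
 [-2, -3],
 [0, 3]]

For real matrices with standard dot products, the defining identity <Ax, y> = <x, A^* y> gives (Ax)^T y = x^T (A^*) y, i.e. x^T A^T y = x^T (A^*) y. Since this holds for all x, y, we must have A^* = A^T. Therefore
A^* =
[[0, -3],
 [-2, -3],
 [0, 3]].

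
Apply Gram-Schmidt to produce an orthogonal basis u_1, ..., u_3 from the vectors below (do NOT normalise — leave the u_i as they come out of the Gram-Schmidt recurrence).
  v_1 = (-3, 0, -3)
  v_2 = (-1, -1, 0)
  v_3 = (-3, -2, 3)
Orthogonal basis:
  u_1 = (-3, 0, -3)
  u_2 = (-1/2, -1, 1/2)
  u_3 = (-4/3, 4/3, 4/3)

Apply the Gram-Schmidt recurrence
  u_1 = v_1
  u_i = v_i − Σ_{j<i} ((v_i · u_j) / (u_j · u_j)) · u_j.

Step by step this gives:
  u_1 = (-3, 0, -3)
  u_2 = (-1/2, -1, 1/2)
  u_3 = (-4/3, 4/3, 4/3)

Orthogonality check:
  u_2 · u_1 = 0 (should be 0)
  u_3 · u_1 = 0 (should be 0)
  u_3 · u_2 = 0 (should be 0)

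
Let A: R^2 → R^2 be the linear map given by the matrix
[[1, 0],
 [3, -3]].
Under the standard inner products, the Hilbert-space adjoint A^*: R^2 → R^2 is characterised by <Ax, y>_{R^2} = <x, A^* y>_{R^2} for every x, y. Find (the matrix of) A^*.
A^* = A^T =
[[1, 3],
 [0, -3]]

For real matrices with standard dot products, the defining identity <Ax, y> = <x, A^* y> gives (Ax)^T y = x^T (A^*) y, i.e. x^T A^T y = x^T (A^*) y. Since this holds for all x, y, we must have A^* = A^T. Therefore
A^* =
[[1, 3],
 [0, -3]].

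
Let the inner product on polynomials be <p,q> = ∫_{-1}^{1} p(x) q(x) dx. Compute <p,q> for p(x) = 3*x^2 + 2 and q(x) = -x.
<p,q> = 0

Expand the product: p(x)·q(x) = -3*x^3 - 2*x.
∫_{-1}^{1} of each monomial x^k gives [2/(k+1) if k even, 0 if k odd]. Integrating term-by-term (or equivalently evaluating the antiderivative F(x) = -3*x^4/4 - x^2 at the endpoints):
  F(1) − F(−1) = -7/4 − (-7/4) = 0.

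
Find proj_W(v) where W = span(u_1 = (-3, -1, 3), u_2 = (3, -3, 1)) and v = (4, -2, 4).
proj_W(v) = (30/11, -43/11, 23/11)

Set up U = [u_1 | ... | u_2] ∈ R^(3×2). The projector onto W = col(U) is P = U (U^T U)^(-1) U^T.
Compute U^T U =
  [19, -3]
  [-3, 19],
and U^T v = (2, 22).
Solve U^T U · c = U^T v for the coefficients: c = (13/44, 53/44). The projection is proj_W(v) = U c.
Check: (v - proj_W(v)) · u_1 = 0  (should be 0).
Check: (v - proj_W(v)) · u_2 = 0  (should be 0).
Result: proj_W(v) = (30/11, -43/11, 23/11).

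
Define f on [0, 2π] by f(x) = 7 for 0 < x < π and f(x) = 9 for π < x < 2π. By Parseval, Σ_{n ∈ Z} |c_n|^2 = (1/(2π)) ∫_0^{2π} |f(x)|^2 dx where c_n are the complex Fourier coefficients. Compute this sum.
Σ |c_n|^2 = 65

Parseval equates the L^2 energy of f (normalised by 1/(2π)) with the ℓ^2 sum of its Fourier coefficients: (1/(2π)) ∫_0^{2π} |f|^2 = Σ |c_n|^2.
Compute the left side: (1/(2π)) [∫_0^π 7^2 dx + ∫_π^{2π} 9^2 dx] = (1/(2π)) · (49π + 81π) = (49 + 81)/2 = 65.
So Σ_{n ∈ Z} |c_n|^2 = 65.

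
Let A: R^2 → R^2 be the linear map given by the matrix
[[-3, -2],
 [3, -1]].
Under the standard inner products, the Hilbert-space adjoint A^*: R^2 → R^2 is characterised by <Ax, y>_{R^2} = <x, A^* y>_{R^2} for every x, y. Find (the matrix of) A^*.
A^* = A^T =
[[-3, 3],
 [-2, -1]]

For real matrices with standard dot products, the defining identity <Ax, y> = <x, A^* y> gives (Ax)^T y = x^T (A^*) y, i.e. x^T A^T y = x^T (A^*) y. Since this holds for all x, y, we must have A^* = A^T. Therefore
A^* =
[[-3, 3],
 [-2, -1]].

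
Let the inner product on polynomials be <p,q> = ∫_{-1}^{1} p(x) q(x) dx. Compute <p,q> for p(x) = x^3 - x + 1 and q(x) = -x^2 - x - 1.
<p,q> = -12/5

Expand the product: p(x)·q(x) = -x^5 - x^4 - 1.
∫_{-1}^{1} of each monomial x^k gives [2/(k+1) if k even, 0 if k odd]. Integrating term-by-term (or equivalently evaluating the antiderivative F(x) = -x^6/6 - x^5/5 - x at the endpoints):
  F(1) − F(−1) = -41/30 − (31/30) = -12/5.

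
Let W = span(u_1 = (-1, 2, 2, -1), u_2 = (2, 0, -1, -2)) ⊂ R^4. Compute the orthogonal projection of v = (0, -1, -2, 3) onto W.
proj_W(v) = (-27/86, -89/43, -60/43, 205/86)

Set up U = [u_1 | ... | u_2] ∈ R^(4×2). The projector onto W = col(U) is P = U (U^T U)^(-1) U^T.
Compute U^T U =
  [10, -2]
  [-2, 9],
and U^T v = (-9, -4).
Solve U^T U · c = U^T v for the coefficients: c = (-89/86, -29/43). The projection is proj_W(v) = U c.
Check: (v - proj_W(v)) · u_1 = 0  (should be 0).
Check: (v - proj_W(v)) · u_2 = 0  (should be 0).
Result: proj_W(v) = (-27/86, -89/43, -60/43, 205/86).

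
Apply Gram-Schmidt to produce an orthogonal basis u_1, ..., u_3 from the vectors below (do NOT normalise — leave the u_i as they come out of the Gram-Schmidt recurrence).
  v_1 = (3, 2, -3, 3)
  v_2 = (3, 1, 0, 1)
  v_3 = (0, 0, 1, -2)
Orthogonal basis:
  u_1 = (3, 2, -3, 3)
  u_2 = (51/31, 3/31, 42/31, -11/31)
  u_3 = (21/145, 78/145, -68/145, -141/145)

Apply the Gram-Schmidt recurrence
  u_1 = v_1
  u_i = v_i − Σ_{j<i} ((v_i · u_j) / (u_j · u_j)) · u_j.

Step by step this gives:
  u_1 = (3, 2, -3, 3)
  u_2 = (51/31, 3/31, 42/31, -11/31)
  u_3 = (21/145, 78/145, -68/145, -141/145)

Orthogonality check:
  u_2 · u_1 = 0 (should be 0)
  u_3 · u_1 = 0 (should be 0)
  u_3 · u_2 = 0 (should be 0)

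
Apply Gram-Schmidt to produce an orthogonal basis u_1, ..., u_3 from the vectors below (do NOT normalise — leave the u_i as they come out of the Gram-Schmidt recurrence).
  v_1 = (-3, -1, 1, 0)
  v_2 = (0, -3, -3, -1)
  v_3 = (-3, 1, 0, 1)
Orthogonal basis:
  u_1 = (-3, -1, 1, 0)
  u_2 = (0, -3, -3, -1)
  u_3 = (-9/11, 229/209, -284/209, 15/19)

Apply the Gram-Schmidt recurrence
  u_1 = v_1
  u_i = v_i − Σ_{j<i} ((v_i · u_j) / (u_j · u_j)) · u_j.

Step by step this gives:
  u_1 = (-3, -1, 1, 0)
  u_2 = (0, -3, -3, -1)
  u_3 = (-9/11, 229/209, -284/209, 15/19)

Orthogonality check:
  u_2 · u_1 = 0 (should be 0)
  u_3 · u_1 = 0 (should be 0)
  u_3 · u_2 = 0 (should be 0)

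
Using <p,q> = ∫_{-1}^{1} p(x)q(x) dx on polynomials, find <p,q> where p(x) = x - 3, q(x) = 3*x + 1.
<p,q> = -4

Expand the product: p(x)·q(x) = 3*x^2 - 8*x - 3.
∫_{-1}^{1} of each monomial x^k gives [2/(k+1) if k even, 0 if k odd]. Integrating term-by-term (or equivalently evaluating the antiderivative F(x) = x^3 - 4*x^2 - 3*x at the endpoints):
  F(1) − F(−1) = -6 − (-2) = -4.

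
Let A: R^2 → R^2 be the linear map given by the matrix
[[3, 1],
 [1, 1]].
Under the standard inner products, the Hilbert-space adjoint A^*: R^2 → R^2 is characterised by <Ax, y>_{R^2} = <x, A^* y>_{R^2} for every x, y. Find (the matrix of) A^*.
A^* = A^T =
[[3, 1],
 [1, 1]]

For real matrices with standard dot products, the defining identity <Ax, y> = <x, A^* y> gives (Ax)^T y = x^T (A^*) y, i.e. x^T A^T y = x^T (A^*) y. Since this holds for all x, y, we must have A^* = A^T. Therefore
A^* =
[[3, 1],
 [1, 1]].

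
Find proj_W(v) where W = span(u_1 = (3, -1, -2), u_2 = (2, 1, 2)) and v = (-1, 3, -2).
proj_W(v) = (-1, -1/5, -2/5)

Set up U = [u_1 | ... | u_2] ∈ R^(3×2). The projector onto W = col(U) is P = U (U^T U)^(-1) U^T.
Compute U^T U =
  [14, 1]
  [1, 9],
and U^T v = (-2, -3).
Solve U^T U · c = U^T v for the coefficients: c = (-3/25, -8/25). The projection is proj_W(v) = U c.
Check: (v - proj_W(v)) · u_1 = 0  (should be 0).
Check: (v - proj_W(v)) · u_2 = 0  (should be 0).
Result: proj_W(v) = (-1, -1/5, -2/5).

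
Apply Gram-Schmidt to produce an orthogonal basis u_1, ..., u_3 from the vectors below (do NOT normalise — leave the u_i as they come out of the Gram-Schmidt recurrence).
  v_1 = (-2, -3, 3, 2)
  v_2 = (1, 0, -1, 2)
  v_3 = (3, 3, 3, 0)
Orthogonal basis:
  u_1 = (-2, -3, 3, 2)
  u_2 = (12/13, -3/26, -23/26, 27/13)
  u_3 = (399/155, 357/155, 567/155, 84/155)

Apply the Gram-Schmidt recurrence
  u_1 = v_1
  u_i = v_i − Σ_{j<i} ((v_i · u_j) / (u_j · u_j)) · u_j.

Step by step this gives:
  u_1 = (-2, -3, 3, 2)
  u_2 = (12/13, -3/26, -23/26, 27/13)
  u_3 = (399/155, 357/155, 567/155, 84/155)

Orthogonality check:
  u_2 · u_1 = 0 (should be 0)
  u_3 · u_1 = 0 (should be 0)
  u_3 · u_2 = 0 (should be 0)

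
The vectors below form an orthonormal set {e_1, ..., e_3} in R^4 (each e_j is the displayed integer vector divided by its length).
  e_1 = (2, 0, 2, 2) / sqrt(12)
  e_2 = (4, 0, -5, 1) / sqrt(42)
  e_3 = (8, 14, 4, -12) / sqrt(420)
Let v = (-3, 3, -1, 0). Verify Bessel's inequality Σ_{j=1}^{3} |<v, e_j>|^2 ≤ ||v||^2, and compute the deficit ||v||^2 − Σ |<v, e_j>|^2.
Σ |<v, e_j>|^2 = 209/30; ||v||^2 = 19; deficit = 361/30

Write each e_j = u_j / sqrt(<u_j, u_j>) where u_j is the displayed integer vector. Then <v, e_j> = <v, u_j> / sqrt(<u_j, u_j>), so |<v, e_j>|^2 = <v, u_j>^2 / <u_j, u_j>.
Coefficients: <v, e_1> = -8/sqrt(12), <v, e_2> = -7/sqrt(42), <v, e_3> = 14/sqrt(420).
Square and sum: Σ |<v, e_j>|^2 = 209/30.
Compute ||v||^2 = v·v = 19.
Deficit = 19 − 209/30 = 361/30 ≥ 0, confirming Bessel's inequality. (The deficit equals ||v − Σ <v,e_j> e_j||^2, the squared distance from v to span{e_j}.)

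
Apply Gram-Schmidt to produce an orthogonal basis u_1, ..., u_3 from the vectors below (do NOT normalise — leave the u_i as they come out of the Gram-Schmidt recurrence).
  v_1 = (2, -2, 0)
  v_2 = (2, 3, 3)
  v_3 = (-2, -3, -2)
Orthogonal basis:
  u_1 = (2, -2, 0)
  u_2 = (5/2, 5/2, 3)
  u_3 = (-15/43, -15/43, 25/43)

Apply the Gram-Schmidt recurrence
  u_1 = v_1
  u_i = v_i − Σ_{j<i} ((v_i · u_j) / (u_j · u_j)) · u_j.

Step by step this gives:
  u_1 = (2, -2, 0)
  u_2 = (5/2, 5/2, 3)
  u_3 = (-15/43, -15/43, 25/43)

Orthogonality check:
  u_2 · u_1 = 0 (should be 0)
  u_3 · u_1 = 0 (should be 0)
  u_3 · u_2 = 0 (should be 0)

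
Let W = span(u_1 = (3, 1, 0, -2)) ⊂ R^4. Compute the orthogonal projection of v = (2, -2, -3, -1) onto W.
proj_W(v) = (9/7, 3/7, 0, -6/7)

Set up U = [u_1 | ... | u_1] ∈ R^(4×1). The projector onto W = col(U) is P = U (U^T U)^(-1) U^T.
Compute U^T U =
  [14],
and U^T v = (6).
Solve U^T U · c = U^T v for the coefficients: c = (3/7). The projection is proj_W(v) = U c.
Check: (v - proj_W(v)) · u_1 = 0  (should be 0).
Result: proj_W(v) = (9/7, 3/7, 0, -6/7).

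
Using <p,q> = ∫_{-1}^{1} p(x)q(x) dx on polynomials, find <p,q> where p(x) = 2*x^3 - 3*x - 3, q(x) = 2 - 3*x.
<p,q> = -42/5

Expand the product: p(x)·q(x) = -6*x^4 + 4*x^3 + 9*x^2 + 3*x - 6.
∫_{-1}^{1} of each monomial x^k gives [2/(k+1) if k even, 0 if k odd]. Integrating term-by-term (or equivalently evaluating the antiderivative F(x) = -6*x^5/5 + x^4 + 3*x^3 + 3*x^2/2 - 6*x at the endpoints):
  F(1) − F(−1) = -17/10 − (67/10) = -42/5.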